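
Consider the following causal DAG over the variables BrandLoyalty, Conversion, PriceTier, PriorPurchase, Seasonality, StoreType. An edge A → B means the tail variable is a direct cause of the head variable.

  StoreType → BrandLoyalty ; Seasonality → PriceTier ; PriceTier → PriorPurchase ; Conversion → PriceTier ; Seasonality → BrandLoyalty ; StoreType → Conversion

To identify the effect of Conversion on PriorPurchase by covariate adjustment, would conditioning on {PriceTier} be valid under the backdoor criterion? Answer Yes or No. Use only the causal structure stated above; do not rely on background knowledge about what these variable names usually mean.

No

Backdoor paths from Conversion to PriorPurchase (paths whose first edge points into Conversion):
  P1: Conversion <- StoreType -> BrandLoyalty <- Seasonality -> PriceTier -> PriorPurchase
Condition 1 (no descendant of Conversion in the set): FAILS — PriceTier is a descendant of Conversion.
Condition 2 (every backdoor path blocked by {PriceTier}):
  P1: blocked at collider BrandLoyalty (neither it nor any descendant is in the conditioning set).
{PriceTier} does not satisfy the backdoor criterion.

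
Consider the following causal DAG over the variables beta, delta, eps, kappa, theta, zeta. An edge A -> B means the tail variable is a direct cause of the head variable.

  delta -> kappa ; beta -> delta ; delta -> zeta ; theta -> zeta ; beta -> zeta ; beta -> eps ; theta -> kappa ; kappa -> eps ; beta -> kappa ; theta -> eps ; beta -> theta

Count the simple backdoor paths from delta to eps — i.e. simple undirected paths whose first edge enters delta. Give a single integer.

7

A backdoor path from delta to eps is any simple undirected path whose first edge points into delta (i.e. leaves delta via a parent).
Parents of delta: {beta}.
Enumerating:
  P1: delta <- beta -> theta -> kappa -> eps
  P2: delta <- beta -> theta -> eps
  P3: delta <- beta -> zeta <- theta -> kappa -> eps
  P4: delta <- beta -> zeta <- theta -> eps
  P5: delta <- beta -> kappa <- theta -> eps
  P6: delta <- beta -> kappa -> eps
  P7: delta <- beta -> eps
That exhausts the simple backdoor paths. Count: 7.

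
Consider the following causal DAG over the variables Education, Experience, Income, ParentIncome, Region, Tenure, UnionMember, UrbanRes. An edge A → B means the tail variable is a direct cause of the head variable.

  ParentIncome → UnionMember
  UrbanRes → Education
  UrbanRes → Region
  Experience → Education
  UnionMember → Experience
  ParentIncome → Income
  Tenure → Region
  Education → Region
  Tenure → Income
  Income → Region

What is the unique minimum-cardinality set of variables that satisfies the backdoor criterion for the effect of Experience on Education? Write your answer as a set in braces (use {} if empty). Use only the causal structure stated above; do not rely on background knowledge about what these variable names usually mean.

{}

Variables eligible for adjustment (non-descendants of Experience, excluding Experience and Education): {Income, ParentIncome, Tenure, UnionMember, UrbanRes}.
Backdoor paths from Experience to Education:
  P1: Experience <- UnionMember <- ParentIncome -> Income <- Tenure -> Region <- UrbanRes -> Education
  P2: Experience <- UnionMember <- ParentIncome -> Income <- Tenure -> Region <- Education
  P3: Experience <- UnionMember <- ParentIncome -> Income -> Region <- UrbanRes -> Education
  P4: Experience <- UnionMember <- ParentIncome -> Income -> Region <- Education
Each backdoor path contains an unconditioned collider, so every path is already blocked with the empty conditioning set:
  P1: blocked at collider Income (neither it nor any descendant is in the conditioning set).
  P2: blocked at collider Income (neither it nor any descendant is in the conditioning set).
  P3: blocked at collider Region (neither it nor any descendant is in the conditioning set).
  P4: blocked at collider Region (neither it nor any descendant is in the conditioning set).
The empty set is therefore the unique smallest valid set.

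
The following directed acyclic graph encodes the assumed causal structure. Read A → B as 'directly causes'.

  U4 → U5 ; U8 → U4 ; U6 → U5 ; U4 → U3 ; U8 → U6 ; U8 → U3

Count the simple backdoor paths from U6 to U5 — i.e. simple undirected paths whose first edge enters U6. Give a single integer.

A backdoor path from U6 to U5 is any simple undirected path whose first edge points into U6 (i.e. leaves U6 via a parent).
Parents of U6: {U8}.
Enumerating:
  P1: U6 <- U8 -> U4 -> U5
  P2: U6 <- U8 -> U3 <- U4 -> U5
That exhausts the simple backdoor paths. Count: 2.

2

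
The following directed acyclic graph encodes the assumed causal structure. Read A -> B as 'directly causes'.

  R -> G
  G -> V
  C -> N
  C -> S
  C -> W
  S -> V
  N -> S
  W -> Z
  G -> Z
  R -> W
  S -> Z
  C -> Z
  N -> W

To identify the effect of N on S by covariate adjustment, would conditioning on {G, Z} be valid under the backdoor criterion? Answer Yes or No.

No

Backdoor paths from N to S (paths whose first edge points into N):
  P1: N <- C -> W <- R -> G -> V <- S
  P2: N <- C -> W <- R -> G -> Z <- S
  P3: N <- C -> W -> Z <- S
  P4: N <- C -> W -> Z <- G -> V <- S
  P5: N <- C -> S
  P6: N <- C -> Z <- W <- R -> G -> V <- S
  P7: N <- C -> Z <- S
  P8: N <- C -> Z <- G -> V <- S
Condition 1 (no descendant of N in the set): FAILS — Z is a descendant of N.
Condition 2 (every backdoor path blocked by {G, Z}):
  P1: blocked at chain node G ∈ conditioning set.
  P2: blocked at chain node G ∈ conditioning set.
  P3: open — collider(s) Z are conditioned on (or have a conditioned descendant) and no non-collider on the path is in the set.
  P4: blocked at fork node G ∈ conditioning set.
  P5: open — no interior node is in the conditioning set.
  P6: blocked at chain node G ∈ conditioning set.
  P7: open — collider(s) Z are conditioned on (or have a conditioned descendant) and no non-collider on the path is in the set.
  P8: blocked at fork node G ∈ conditioning set.
{G, Z} does not satisfy the backdoor criterion.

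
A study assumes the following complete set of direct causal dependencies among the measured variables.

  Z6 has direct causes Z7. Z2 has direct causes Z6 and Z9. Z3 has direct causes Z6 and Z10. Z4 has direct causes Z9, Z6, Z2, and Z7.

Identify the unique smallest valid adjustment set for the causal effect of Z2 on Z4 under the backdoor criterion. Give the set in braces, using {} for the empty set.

{Z6, Z9}

Variables eligible for adjustment (non-descendants of Z2, excluding Z2 and Z4): {Z10, Z3, Z6, Z7, Z9}.
Backdoor paths from Z2 to Z4:
  P1: Z2 <- Z6 <- Z7 -> Z4
  P2: Z2 <- Z6 -> Z4
  P3: Z2 <- Z9 -> Z4
The empty set is not sufficient: P1 (Z2 <- Z6 <- Z7 -> Z4) has no collider blocking it and no conditioned non-collider, so it is open.
Try {Z6, Z9}:
  P1: blocked at chain node Z6 ∈ conditioning set.
  P2: blocked at fork node Z6 ∈ conditioning set.
  P3: blocked at fork node Z9 ∈ conditioning set.
{Z6, Z9} contains no descendant of Z2 and blocks every backdoor path.
Every element of {Z6, Z9} is needed (dropping Z6 leaves P1 open; dropping Z9 leaves P3 open), so no proper subset is valid.
Among all size-2 subsets of the eligible variables, only {Z6, Z9} blocks every backdoor path, so it is the unique smallest valid adjustment set.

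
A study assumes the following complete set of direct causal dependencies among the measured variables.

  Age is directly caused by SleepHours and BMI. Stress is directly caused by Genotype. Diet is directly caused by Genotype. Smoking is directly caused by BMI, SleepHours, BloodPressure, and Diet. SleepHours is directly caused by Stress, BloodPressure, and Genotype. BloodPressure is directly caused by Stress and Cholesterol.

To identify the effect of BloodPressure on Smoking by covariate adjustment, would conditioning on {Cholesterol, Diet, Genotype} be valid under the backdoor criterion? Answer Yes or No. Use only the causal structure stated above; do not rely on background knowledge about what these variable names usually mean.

Backdoor paths from BloodPressure to Smoking (paths whose first edge points into BloodPressure):
  P1: BloodPressure <- Stress <- Genotype -> Diet -> Smoking
  P2: BloodPressure <- Stress <- Genotype -> SleepHours -> Age <- BMI -> Smoking
  P3: BloodPressure <- Stress <- Genotype -> SleepHours -> Smoking
  P4: BloodPressure <- Stress -> SleepHours <- Genotype -> Diet -> Smoking
  P5: BloodPressure <- Stress -> SleepHours -> Age <- BMI -> Smoking
  P6: BloodPressure <- Stress -> SleepHours -> Smoking
Condition 1 (no descendant of BloodPressure in the set): holds — descendants of BloodPressure are {Age, SleepHours, Smoking}; none are in {Cholesterol, Diet, Genotype}.
Condition 2 (every backdoor path blocked by {Cholesterol, Diet, Genotype}):
  P1: blocked at fork node Genotype ∈ conditioning set.
  P2: blocked at fork node Genotype ∈ conditioning set.
  P3: blocked at fork node Genotype ∈ conditioning set.
  P4: blocked at collider SleepHours (neither it nor any descendant is in the conditioning set).
  P5: blocked at collider Age (neither it nor any descendant is in the conditioning set).
  P6: open — no interior node is in the conditioning set.
{Cholesterol, Diet, Genotype} does not satisfy the backdoor criterion.

No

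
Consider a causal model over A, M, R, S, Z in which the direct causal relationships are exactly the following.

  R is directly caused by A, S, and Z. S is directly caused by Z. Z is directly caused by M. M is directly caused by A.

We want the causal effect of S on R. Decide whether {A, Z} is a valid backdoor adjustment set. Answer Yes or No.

Backdoor paths from S to R (paths whose first edge points into S):
  P1: S <- Z <- M <- A -> R
  P2: S <- Z -> R
Condition 1 (no descendant of S in the set): holds — descendants of S are {R}; none are in {A, Z}.
Condition 2 (every backdoor path blocked by {A, Z}):
  P1: blocked at chain node Z ∈ conditioning set.
  P2: blocked at fork node Z ∈ conditioning set.
{A, Z} satisfies the backdoor criterion.

Yes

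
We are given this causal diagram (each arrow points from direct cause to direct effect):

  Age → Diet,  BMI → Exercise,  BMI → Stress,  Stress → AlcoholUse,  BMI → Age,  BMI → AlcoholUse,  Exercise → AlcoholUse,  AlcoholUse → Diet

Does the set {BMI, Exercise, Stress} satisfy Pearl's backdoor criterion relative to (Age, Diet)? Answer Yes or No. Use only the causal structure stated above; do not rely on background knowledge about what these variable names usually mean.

Yes

Backdoor paths from Age to Diet (paths whose first edge points into Age):
  P1: Age <- BMI -> Exercise -> AlcoholUse -> Diet
  P2: Age <- BMI -> Stress -> AlcoholUse -> Diet
  P3: Age <- BMI -> AlcoholUse -> Diet
Condition 1 (no descendant of Age in the set): holds — descendants of Age are {Diet}; none are in {BMI, Exercise, Stress}.
Condition 2 (every backdoor path blocked by {BMI, Exercise, Stress}):
  P1: blocked at fork node BMI ∈ conditioning set.
  P2: blocked at fork node BMI ∈ conditioning set.
  P3: blocked at fork node BMI ∈ conditioning set.
{BMI, Exercise, Stress} satisfies the backdoor criterion.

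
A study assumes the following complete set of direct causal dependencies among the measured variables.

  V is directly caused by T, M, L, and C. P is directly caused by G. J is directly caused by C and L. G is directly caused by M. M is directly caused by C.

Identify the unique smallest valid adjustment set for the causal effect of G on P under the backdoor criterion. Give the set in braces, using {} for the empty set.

{}

Variables eligible for adjustment (non-descendants of G, excluding G and P): {C, J, L, M, T, V}.
Backdoor paths from G to P:
  (none)
With no backdoor paths the empty set already satisfies the criterion, and it is trivially minimal.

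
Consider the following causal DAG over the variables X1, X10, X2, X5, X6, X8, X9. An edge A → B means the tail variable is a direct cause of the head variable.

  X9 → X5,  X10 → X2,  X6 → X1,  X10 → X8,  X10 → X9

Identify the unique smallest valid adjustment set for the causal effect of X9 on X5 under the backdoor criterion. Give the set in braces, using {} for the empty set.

{}

Variables eligible for adjustment (non-descendants of X9, excluding X9 and X5): {X1, X10, X2, X6, X8}.
Backdoor paths from X9 to X5:
  (none)
With no backdoor paths the empty set already satisfies the criterion, and it is trivially minimal.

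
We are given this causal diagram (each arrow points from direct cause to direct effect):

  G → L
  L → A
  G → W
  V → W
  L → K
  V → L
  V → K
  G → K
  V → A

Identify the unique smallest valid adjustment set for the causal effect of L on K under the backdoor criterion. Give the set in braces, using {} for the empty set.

Variables eligible for adjustment (non-descendants of L, excluding L and K): {G, V, W}.
Backdoor paths from L to K:
  P1: L <- G -> K
  P2: L <- G -> W <- V -> K
  P3: L <- V -> K
  P4: L <- V -> W <- G -> K
The empty set is not sufficient: P1 (L <- G -> K) has no collider blocking it and no conditioned non-collider, so it is open.
Try {G, V}:
  P1: blocked at fork node G ∈ conditioning set.
  P2: blocked at fork node G ∈ conditioning set.
  P3: blocked at fork node V ∈ conditioning set.
  P4: blocked at fork node V ∈ conditioning set.
{G, V} contains no descendant of L and blocks every backdoor path.
Every element of {G, V} is needed (dropping G leaves P1 open; dropping V leaves P3 open), so no proper subset is valid.
Among all size-2 subsets of the eligible variables, only {G, V} blocks every backdoor path, so it is the unique smallest valid adjustment set.

{G, V}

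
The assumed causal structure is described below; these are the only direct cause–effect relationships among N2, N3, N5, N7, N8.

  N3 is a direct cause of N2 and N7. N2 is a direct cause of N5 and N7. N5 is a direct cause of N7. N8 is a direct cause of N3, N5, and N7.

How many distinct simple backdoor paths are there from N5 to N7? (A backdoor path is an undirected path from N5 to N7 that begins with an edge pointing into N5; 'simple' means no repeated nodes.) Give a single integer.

A backdoor path from N5 to N7 is any simple undirected path whose first edge points into N5 (i.e. leaves N5 via a parent).
Parents of N5: {N2, N8}.
Enumerating:
  P1: N5 <- N8 -> N3 -> N2 -> N7
  P2: N5 <- N8 -> N3 -> N7
  P3: N5 <- N8 -> N7
  P4: N5 <- N2 <- N3 <- N8 -> N7
  P5: N5 <- N2 <- N3 -> N7
  P6: N5 <- N2 -> N7
That exhausts the simple backdoor paths. Count: 6.

6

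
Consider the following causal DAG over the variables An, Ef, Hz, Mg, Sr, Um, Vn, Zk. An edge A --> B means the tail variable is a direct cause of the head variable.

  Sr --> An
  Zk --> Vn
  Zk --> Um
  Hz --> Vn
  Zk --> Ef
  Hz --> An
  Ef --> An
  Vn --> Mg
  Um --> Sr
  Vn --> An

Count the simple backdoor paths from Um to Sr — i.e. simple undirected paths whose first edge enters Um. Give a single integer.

A backdoor path from Um to Sr is any simple undirected path whose first edge points into Um (i.e. leaves Um via a parent).
Parents of Um: {Zk}.
Enumerating:
  P1: Um <- Zk -> Ef -> An <- Sr
  P2: Um <- Zk -> Vn <- Hz -> An <- Sr
  P3: Um <- Zk -> Vn -> An <- Sr
That exhausts the simple backdoor paths. Count: 3.

3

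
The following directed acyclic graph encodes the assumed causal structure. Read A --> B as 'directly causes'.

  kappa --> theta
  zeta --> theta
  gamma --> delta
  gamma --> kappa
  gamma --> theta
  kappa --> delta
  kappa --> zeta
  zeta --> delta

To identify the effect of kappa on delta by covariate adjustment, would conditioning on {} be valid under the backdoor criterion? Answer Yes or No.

No

Backdoor paths from kappa to delta (paths whose first edge points into kappa):
  P1: kappa <- gamma -> theta <- zeta -> delta
  P2: kappa <- gamma -> delta
Condition 1 (no descendant of kappa in the set): holds — descendants of kappa are {delta, theta, zeta}; none are in {}.
Condition 2 (every backdoor path blocked by {}):
  P1: blocked at collider theta (neither it nor any descendant is in the conditioning set).
  P2: open — no interior node is in the conditioning set.
{} does not satisfy the backdoor criterion.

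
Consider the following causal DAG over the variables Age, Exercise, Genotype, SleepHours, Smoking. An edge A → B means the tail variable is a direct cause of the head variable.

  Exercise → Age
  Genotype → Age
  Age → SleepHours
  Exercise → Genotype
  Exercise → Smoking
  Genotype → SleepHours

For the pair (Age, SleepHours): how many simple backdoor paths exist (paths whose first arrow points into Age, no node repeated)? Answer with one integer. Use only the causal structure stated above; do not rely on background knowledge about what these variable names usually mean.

2

A backdoor path from Age to SleepHours is any simple undirected path whose first edge points into Age (i.e. leaves Age via a parent).
Parents of Age: {Exercise, Genotype}.
Enumerating:
  P1: Age <- Exercise -> Genotype -> SleepHours
  P2: Age <- Genotype -> SleepHours
That exhausts the simple backdoor paths. Count: 2.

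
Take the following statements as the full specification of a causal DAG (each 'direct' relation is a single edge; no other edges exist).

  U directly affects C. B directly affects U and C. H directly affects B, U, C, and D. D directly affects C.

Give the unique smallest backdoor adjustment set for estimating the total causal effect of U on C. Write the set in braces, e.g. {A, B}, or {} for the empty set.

{B, H}

Variables eligible for adjustment (non-descendants of U, excluding U and C): {B, D, H}.
Backdoor paths from U to C:
  P1: U <- H -> D -> C
  P2: U <- H -> B -> C
  P3: U <- H -> C
  P4: U <- B <- H -> D -> C
  P5: U <- B <- H -> C
  P6: U <- B -> C
The empty set is not sufficient: P1 (U <- H -> D -> C) has no collider blocking it and no conditioned non-collider, so it is open.
Try {B, H}:
  P1: blocked at fork node H ∈ conditioning set.
  P2: blocked at fork node H ∈ conditioning set.
  P3: blocked at fork node H ∈ conditioning set.
  P4: blocked at chain node B ∈ conditioning set.
  P5: blocked at chain node B ∈ conditioning set.
  P6: blocked at fork node B ∈ conditioning set.
{B, H} contains no descendant of U and blocks every backdoor path.
Every element of {B, H} is needed (dropping B leaves P6 open; dropping H leaves P1 open), so no proper subset is valid.
Among all size-2 subsets of the eligible variables, only {B, H} blocks every backdoor path, so it is the unique smallest valid adjustment set.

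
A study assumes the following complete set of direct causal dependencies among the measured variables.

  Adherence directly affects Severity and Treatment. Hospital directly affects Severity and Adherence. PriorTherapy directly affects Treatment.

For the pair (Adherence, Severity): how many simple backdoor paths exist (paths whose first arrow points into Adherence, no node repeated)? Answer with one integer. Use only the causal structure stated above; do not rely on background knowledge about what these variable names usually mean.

1

A backdoor path from Adherence to Severity is any simple undirected path whose first edge points into Adherence (i.e. leaves Adherence via a parent).
Parents of Adherence: {Hospital}.
Enumerating:
  P1: Adherence <- Hospital -> Severity
That exhausts the simple backdoor paths. Count: 1.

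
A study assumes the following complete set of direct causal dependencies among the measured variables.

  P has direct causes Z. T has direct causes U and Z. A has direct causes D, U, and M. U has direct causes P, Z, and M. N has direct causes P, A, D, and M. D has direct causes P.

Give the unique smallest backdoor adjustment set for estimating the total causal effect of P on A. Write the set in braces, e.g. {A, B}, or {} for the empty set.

Variables eligible for adjustment (non-descendants of P, excluding P and A): {M, Z}.
Backdoor paths from P to A:
  P1: P <- Z -> U <- M -> A
  P2: P <- Z -> U <- M -> N <- D -> A
  P3: P <- Z -> U <- M -> N <- A
  P4: P <- Z -> U -> A
  P5: P <- Z -> T <- U <- M -> A
  P6: P <- Z -> T <- U <- M -> N <- D -> A
  P7: P <- Z -> T <- U <- M -> N <- A
  P8: P <- Z -> T <- U -> A
The empty set is not sufficient: P4 (P <- Z -> U -> A) has no collider blocking it and no conditioned non-collider, so it is open.
Try {Z}:
  P1: blocked at fork node Z ∈ conditioning set.
  P2: blocked at fork node Z ∈ conditioning set.
  P3: blocked at fork node Z ∈ conditioning set.
  P4: blocked at fork node Z ∈ conditioning set.
  P5: blocked at fork node Z ∈ conditioning set.
  P6: blocked at fork node Z ∈ conditioning set.
  P7: blocked at fork node Z ∈ conditioning set.
  P8: blocked at fork node Z ∈ conditioning set.
{Z} contains no descendant of P and blocks every backdoor path.
No other singleton works — e.g. {M} leaves P4 open — so {Z} is the unique smallest valid adjustment set.

{Z}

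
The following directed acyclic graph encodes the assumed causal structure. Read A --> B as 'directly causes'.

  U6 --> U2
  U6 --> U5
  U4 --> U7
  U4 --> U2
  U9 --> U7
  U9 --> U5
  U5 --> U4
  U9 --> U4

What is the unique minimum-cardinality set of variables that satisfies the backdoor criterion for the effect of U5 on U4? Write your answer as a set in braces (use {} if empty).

{U9}

Variables eligible for adjustment (non-descendants of U5, excluding U5 and U4): {U6, U9}.
Backdoor paths from U5 to U4:
  P1: U5 <- U6 -> U2 <- U4
  P2: U5 <- U9 -> U4
  P3: U5 <- U9 -> U7 <- U4
The empty set is not sufficient: P2 (U5 <- U9 -> U4) has no collider blocking it and no conditioned non-collider, so it is open.
Try {U9}:
  P1: blocked at collider U2 (neither it nor any descendant is in the conditioning set).
  P2: blocked at fork node U9 ∈ conditioning set.
  P3: blocked at fork node U9 ∈ conditioning set.
{U9} contains no descendant of U5 and blocks every backdoor path.
No other singleton works — e.g. {U6} leaves P2 open — so {U9} is the unique smallest valid adjustment set.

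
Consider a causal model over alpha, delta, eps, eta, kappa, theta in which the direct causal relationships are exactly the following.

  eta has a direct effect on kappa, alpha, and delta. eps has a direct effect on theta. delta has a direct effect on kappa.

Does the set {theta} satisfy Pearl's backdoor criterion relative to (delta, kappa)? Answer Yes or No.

Backdoor paths from delta to kappa (paths whose first edge points into delta):
  P1: delta <- eta -> kappa
Condition 1 (no descendant of delta in the set): holds — descendants of delta are {kappa}; none are in {theta}.
Condition 2 (every backdoor path blocked by {theta}):
  P1: open — no interior node is in the conditioning set.
{theta} does not satisfy the backdoor criterion.

No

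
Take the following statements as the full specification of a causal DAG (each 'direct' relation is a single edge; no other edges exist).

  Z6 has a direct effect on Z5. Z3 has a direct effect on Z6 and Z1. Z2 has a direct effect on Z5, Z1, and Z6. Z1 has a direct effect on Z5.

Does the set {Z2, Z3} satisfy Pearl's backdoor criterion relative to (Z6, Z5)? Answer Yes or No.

Yes

Backdoor paths from Z6 to Z5 (paths whose first edge points into Z6):
  P1: Z6 <- Z2 -> Z1 -> Z5
  P2: Z6 <- Z2 -> Z5
  P3: Z6 <- Z3 -> Z1 <- Z2 -> Z5
  P4: Z6 <- Z3 -> Z1 -> Z5
Condition 1 (no descendant of Z6 in the set): holds — descendants of Z6 are {Z5}; none are in {Z2, Z3}.
Condition 2 (every backdoor path blocked by {Z2, Z3}):
  P1: blocked at fork node Z2 ∈ conditioning set.
  P2: blocked at fork node Z2 ∈ conditioning set.
  P3: blocked at fork node Z3 ∈ conditioning set.
  P4: blocked at fork node Z3 ∈ conditioning set.
{Z2, Z3} satisfies the backdoor criterion.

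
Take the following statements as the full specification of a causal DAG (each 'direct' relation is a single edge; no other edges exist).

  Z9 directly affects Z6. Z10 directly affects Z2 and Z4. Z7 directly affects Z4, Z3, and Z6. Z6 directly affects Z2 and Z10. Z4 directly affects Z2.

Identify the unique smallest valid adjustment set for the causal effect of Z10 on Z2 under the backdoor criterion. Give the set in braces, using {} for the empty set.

{Z6}

Variables eligible for adjustment (non-descendants of Z10, excluding Z10 and Z2): {Z3, Z6, Z7, Z9}.
Backdoor paths from Z10 to Z2:
  P1: Z10 <- Z6 <- Z7 -> Z4 -> Z2
  P2: Z10 <- Z6 -> Z2
The empty set is not sufficient: P1 (Z10 <- Z6 <- Z7 -> Z4 -> Z2) has no collider blocking it and no conditioned non-collider, so it is open.
Try {Z6}:
  P1: blocked at chain node Z6 ∈ conditioning set.
  P2: blocked at fork node Z6 ∈ conditioning set.
{Z6} contains no descendant of Z10 and blocks every backdoor path.
No other singleton works — e.g. {Z7} leaves P2 open — so {Z6} is the unique smallest valid adjustment set.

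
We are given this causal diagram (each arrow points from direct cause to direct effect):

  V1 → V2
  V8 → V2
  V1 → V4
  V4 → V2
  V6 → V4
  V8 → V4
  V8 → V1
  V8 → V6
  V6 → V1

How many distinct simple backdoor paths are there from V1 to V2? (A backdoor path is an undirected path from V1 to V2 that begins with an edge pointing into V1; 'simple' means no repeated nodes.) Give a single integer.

7

A backdoor path from V1 to V2 is any simple undirected path whose first edge points into V1 (i.e. leaves V1 via a parent).
Parents of V1: {V6, V8}.
Enumerating:
  P1: V1 <- V8 -> V6 -> V4 -> V2
  P2: V1 <- V8 -> V4 -> V2
  P3: V1 <- V8 -> V2
  P4: V1 <- V6 <- V8 -> V4 -> V2
  P5: V1 <- V6 <- V8 -> V2
  P6: V1 <- V6 -> V4 <- V8 -> V2
  P7: V1 <- V6 -> V4 -> V2
That exhausts the simple backdoor paths. Count: 7.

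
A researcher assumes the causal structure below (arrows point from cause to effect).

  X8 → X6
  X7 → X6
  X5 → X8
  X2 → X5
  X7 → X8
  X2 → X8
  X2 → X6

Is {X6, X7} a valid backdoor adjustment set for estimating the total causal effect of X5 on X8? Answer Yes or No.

Backdoor paths from X5 to X8 (paths whose first edge points into X5):
  P1: X5 <- X2 -> X8
  P2: X5 <- X2 -> X6 <- X7 -> X8
  P3: X5 <- X2 -> X6 <- X8
Condition 1 (no descendant of X5 in the set): FAILS — X6 is a descendant of X5.
Condition 2 (every backdoor path blocked by {X6, X7}):
  P1: open — no interior node is in the conditioning set.
  P2: blocked at fork node X7 ∈ conditioning set.
  P3: open — collider(s) X6 are conditioned on (or have a conditioned descendant) and no non-collider on the path is in the set.
{X6, X7} does not satisfy the backdoor criterion.

No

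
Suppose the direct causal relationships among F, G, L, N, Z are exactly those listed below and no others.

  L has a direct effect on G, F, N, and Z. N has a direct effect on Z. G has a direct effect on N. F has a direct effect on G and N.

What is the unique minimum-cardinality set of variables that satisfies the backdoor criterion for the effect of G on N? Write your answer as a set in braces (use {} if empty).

{F, L}

Variables eligible for adjustment (non-descendants of G, excluding G and N): {F, L}.
Backdoor paths from G to N:
  P1: G <- L -> F -> N
  P2: G <- L -> N
  P3: G <- L -> Z <- N
  P4: G <- F <- L -> N
  P5: G <- F <- L -> Z <- N
  P6: G <- F -> N
The empty set is not sufficient: P1 (G <- L -> F -> N) has no collider blocking it and no conditioned non-collider, so it is open.
Try {F, L}:
  P1: blocked at fork node L ∈ conditioning set.
  P2: blocked at fork node L ∈ conditioning set.
  P3: blocked at fork node L ∈ conditioning set.
  P4: blocked at chain node F ∈ conditioning set.
  P5: blocked at chain node F ∈ conditioning set.
  P6: blocked at fork node F ∈ conditioning set.
{F, L} contains no descendant of G and blocks every backdoor path.
Every element of {F, L} is needed (dropping F leaves P6 open; dropping L leaves P2 open), so no proper subset is valid.
Among all size-2 subsets of the eligible variables, only {F, L} blocks every backdoor path, so it is the unique smallest valid adjustment set.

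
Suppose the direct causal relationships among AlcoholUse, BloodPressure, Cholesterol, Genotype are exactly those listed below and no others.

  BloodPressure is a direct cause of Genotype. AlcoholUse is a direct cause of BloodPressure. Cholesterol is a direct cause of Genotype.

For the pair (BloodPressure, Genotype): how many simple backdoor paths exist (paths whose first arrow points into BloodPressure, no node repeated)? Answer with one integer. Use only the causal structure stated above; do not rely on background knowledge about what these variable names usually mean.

0

A backdoor path from BloodPressure to Genotype is any simple undirected path whose first edge points into BloodPressure (i.e. leaves BloodPressure via a parent).
Parents of BloodPressure: {AlcoholUse}.
No simple path from any parent of BloodPressure reaches Genotype without revisiting BloodPressure, so there are no backdoor paths.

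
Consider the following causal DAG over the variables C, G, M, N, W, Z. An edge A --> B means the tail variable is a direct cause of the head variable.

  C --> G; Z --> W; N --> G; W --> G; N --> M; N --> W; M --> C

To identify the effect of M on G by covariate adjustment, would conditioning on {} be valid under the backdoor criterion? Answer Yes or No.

No

Backdoor paths from M to G (paths whose first edge points into M):
  P1: M <- N -> W -> G
  P2: M <- N -> G
Condition 1 (no descendant of M in the set): holds — descendants of M are {C, G}; none are in {}.
Condition 2 (every backdoor path blocked by {}):
  P1: open — no interior node is in the conditioning set.
  P2: open — no interior node is in the conditioning set.
{} does not satisfy the backdoor criterion.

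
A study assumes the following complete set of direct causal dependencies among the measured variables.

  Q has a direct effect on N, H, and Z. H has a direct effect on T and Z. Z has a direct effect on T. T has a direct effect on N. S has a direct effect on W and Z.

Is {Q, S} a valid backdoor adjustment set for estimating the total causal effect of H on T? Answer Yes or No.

Yes

Backdoor paths from H to T (paths whose first edge points into H):
  P1: H <- Q -> Z -> T
  P2: H <- Q -> N <- T
Condition 1 (no descendant of H in the set): holds — descendants of H are {N, T, Z}; none are in {Q, S}.
Condition 2 (every backdoor path blocked by {Q, S}):
  P1: blocked at fork node Q ∈ conditioning set.
  P2: blocked at fork node Q ∈ conditioning set.
{Q, S} satisfies the backdoor criterion.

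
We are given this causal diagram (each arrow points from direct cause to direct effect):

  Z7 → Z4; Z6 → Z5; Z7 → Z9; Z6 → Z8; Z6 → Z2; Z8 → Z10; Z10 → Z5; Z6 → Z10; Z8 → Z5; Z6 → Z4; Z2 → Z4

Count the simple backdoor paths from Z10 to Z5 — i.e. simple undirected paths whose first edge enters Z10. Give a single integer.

4

A backdoor path from Z10 to Z5 is any simple undirected path whose first edge points into Z10 (i.e. leaves Z10 via a parent).
Parents of Z10: {Z6, Z8}.
Enumerating:
  P1: Z10 <- Z6 -> Z8 -> Z5
  P2: Z10 <- Z6 -> Z5
  P3: Z10 <- Z8 <- Z6 -> Z5
  P4: Z10 <- Z8 -> Z5
That exhausts the simple backdoor paths. Count: 4.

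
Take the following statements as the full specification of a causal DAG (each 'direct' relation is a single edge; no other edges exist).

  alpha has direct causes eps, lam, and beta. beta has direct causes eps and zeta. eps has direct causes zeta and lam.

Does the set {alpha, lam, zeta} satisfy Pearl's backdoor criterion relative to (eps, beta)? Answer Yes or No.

No

Backdoor paths from eps to beta (paths whose first edge points into eps):
  P1: eps <- zeta -> beta
  P2: eps <- lam -> alpha <- beta
Condition 1 (no descendant of eps in the set): FAILS — alpha is a descendant of eps.
Condition 2 (every backdoor path blocked by {alpha, lam, zeta}):
  P1: blocked at fork node zeta ∈ conditioning set.
  P2: blocked at fork node lam ∈ conditioning set.
{alpha, lam, zeta} does not satisfy the backdoor criterion.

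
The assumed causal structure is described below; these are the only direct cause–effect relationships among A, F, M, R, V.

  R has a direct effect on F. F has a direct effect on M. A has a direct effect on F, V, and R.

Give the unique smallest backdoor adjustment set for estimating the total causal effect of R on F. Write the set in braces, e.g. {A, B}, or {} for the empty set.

Variables eligible for adjustment (non-descendants of R, excluding R and F): {A, V}.
Backdoor paths from R to F:
  P1: R <- A -> F
The empty set is not sufficient: P1 (R <- A -> F) has no collider blocking it and no conditioned non-collider, so it is open.
Try {A}:
  P1: blocked at fork node A ∈ conditioning set.
{A} contains no descendant of R and blocks every backdoor path.
No other singleton works — e.g. {V} leaves P1 open — so {A} is the unique smallest valid adjustment set.

{A}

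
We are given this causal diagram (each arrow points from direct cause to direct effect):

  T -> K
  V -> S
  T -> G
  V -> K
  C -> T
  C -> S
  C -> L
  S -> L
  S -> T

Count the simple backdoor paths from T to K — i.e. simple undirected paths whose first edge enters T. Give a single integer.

A backdoor path from T to K is any simple undirected path whose first edge points into T (i.e. leaves T via a parent).
Parents of T: {C, S}.
Enumerating:
  P1: T <- C -> S <- V -> K
  P2: T <- C -> L <- S <- V -> K
  P3: T <- S <- V -> K
That exhausts the simple backdoor paths. Count: 3.

3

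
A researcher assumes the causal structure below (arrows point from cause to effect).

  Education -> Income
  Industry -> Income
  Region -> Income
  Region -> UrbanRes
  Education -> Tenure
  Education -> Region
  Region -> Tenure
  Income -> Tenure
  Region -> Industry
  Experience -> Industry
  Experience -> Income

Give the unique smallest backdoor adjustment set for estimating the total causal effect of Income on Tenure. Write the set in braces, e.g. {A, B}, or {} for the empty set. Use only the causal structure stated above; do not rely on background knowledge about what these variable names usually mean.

Variables eligible for adjustment (non-descendants of Income, excluding Income and Tenure): {Education, Experience, Industry, Region, UrbanRes}.
Backdoor paths from Income to Tenure:
  P1: Income <- Education -> Region -> Tenure
  P2: Income <- Education -> Tenure
  P3: Income <- Region <- Education -> Tenure
  P4: Income <- Region -> Tenure
  P5: Income <- Experience -> Industry <- Region <- Education -> Tenure
  P6: Income <- Experience -> Industry <- Region -> Tenure
  P7: Income <- Industry <- Region <- Education -> Tenure
  P8: Income <- Industry <- Region -> Tenure
The empty set is not sufficient: P1 (Income <- Education -> Region -> Tenure) has no collider blocking it and no conditioned non-collider, so it is open.
Try {Education, Region}:
  P1: blocked at fork node Education ∈ conditioning set.
  P2: blocked at fork node Education ∈ conditioning set.
  P3: blocked at chain node Region ∈ conditioning set.
  P4: blocked at fork node Region ∈ conditioning set.
  P5: blocked at collider Industry (neither it nor any descendant is in the conditioning set).
  P6: blocked at collider Industry (neither it nor any descendant is in the conditioning set).
  P7: blocked at chain node Region ∈ conditioning set.
  P8: blocked at fork node Region ∈ conditioning set.
{Education, Region} contains no descendant of Income and blocks every backdoor path.
Every element of {Education, Region} is needed (dropping Education leaves P2 open; dropping Region leaves P4 open), so no proper subset is valid.
Among all size-2 subsets of the eligible variables, only {Education, Region} blocks every backdoor path, so it is the unique smallest valid adjustment set.

{Education, Region}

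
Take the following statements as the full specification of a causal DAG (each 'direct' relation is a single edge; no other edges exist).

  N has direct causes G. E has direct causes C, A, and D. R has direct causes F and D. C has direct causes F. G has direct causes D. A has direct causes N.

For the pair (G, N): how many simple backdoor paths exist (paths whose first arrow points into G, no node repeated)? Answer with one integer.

2

A backdoor path from G to N is any simple undirected path whose first edge points into G (i.e. leaves G via a parent).
Parents of G: {D}.
Enumerating:
  P1: G <- D -> R <- F -> C -> E <- A <- N
  P2: G <- D -> E <- A <- N
That exhausts the simple backdoor paths. Count: 2.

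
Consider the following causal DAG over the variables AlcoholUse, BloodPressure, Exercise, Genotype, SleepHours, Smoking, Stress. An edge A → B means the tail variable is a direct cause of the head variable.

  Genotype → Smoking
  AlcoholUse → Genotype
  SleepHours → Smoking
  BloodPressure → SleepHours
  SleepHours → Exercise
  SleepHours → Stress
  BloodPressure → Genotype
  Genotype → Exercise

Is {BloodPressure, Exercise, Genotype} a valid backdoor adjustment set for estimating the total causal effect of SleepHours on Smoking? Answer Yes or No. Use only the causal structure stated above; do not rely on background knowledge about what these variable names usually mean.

Backdoor paths from SleepHours to Smoking (paths whose first edge points into SleepHours):
  P1: SleepHours <- BloodPressure -> Genotype -> Smoking
Condition 1 (no descendant of SleepHours in the set): FAILS — Exercise is a descendant of SleepHours.
Condition 2 (every backdoor path blocked by {BloodPressure, Exercise, Genotype}):
  P1: blocked at fork node BloodPressure ∈ conditioning set.
{BloodPressure, Exercise, Genotype} does not satisfy the backdoor criterion.

No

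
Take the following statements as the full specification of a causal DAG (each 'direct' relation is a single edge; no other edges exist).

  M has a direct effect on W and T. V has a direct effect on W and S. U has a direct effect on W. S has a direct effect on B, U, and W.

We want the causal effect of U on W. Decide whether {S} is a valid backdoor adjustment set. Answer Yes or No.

Yes

Backdoor paths from U to W (paths whose first edge points into U):
  P1: U <- S <- V -> W
  P2: U <- S -> W
Condition 1 (no descendant of U in the set): holds — descendants of U are {W}; none are in {S}.
Condition 2 (every backdoor path blocked by {S}):
  P1: blocked at chain node S ∈ conditioning set.
  P2: blocked at fork node S ∈ conditioning set.
{S} satisfies the backdoor criterion.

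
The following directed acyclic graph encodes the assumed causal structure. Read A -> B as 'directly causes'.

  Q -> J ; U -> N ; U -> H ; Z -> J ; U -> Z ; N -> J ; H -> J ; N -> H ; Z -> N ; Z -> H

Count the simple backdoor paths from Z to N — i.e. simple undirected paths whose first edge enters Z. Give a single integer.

3

A backdoor path from Z to N is any simple undirected path whose first edge points into Z (i.e. leaves Z via a parent).
Parents of Z: {U}.
Enumerating:
  P1: Z <- U -> N
  P2: Z <- U -> H <- N
  P3: Z <- U -> H -> J <- N
That exhausts the simple backdoor paths. Count: 3.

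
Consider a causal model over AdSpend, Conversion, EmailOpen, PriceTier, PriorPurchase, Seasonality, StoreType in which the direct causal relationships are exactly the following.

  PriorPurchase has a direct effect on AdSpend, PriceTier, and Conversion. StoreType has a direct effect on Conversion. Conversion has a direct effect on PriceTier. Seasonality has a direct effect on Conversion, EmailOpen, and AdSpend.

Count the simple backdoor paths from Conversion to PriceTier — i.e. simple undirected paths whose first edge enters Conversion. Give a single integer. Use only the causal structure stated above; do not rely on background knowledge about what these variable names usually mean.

A backdoor path from Conversion to PriceTier is any simple undirected path whose first edge points into Conversion (i.e. leaves Conversion via a parent).
Parents of Conversion: {PriorPurchase, Seasonality, StoreType}.
Enumerating:
  P1: Conversion <- Seasonality -> AdSpend <- PriorPurchase -> PriceTier
  P2: Conversion <- PriorPurchase -> PriceTier
That exhausts the simple backdoor paths. Count: 2.

2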